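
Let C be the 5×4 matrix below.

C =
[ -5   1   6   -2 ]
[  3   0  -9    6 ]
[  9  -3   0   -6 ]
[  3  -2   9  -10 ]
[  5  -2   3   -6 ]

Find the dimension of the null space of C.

2

Row reduce to echelon form.
R2 ← R2 + (3/5)·R1: [0, 3/5, -27/5, 24/5]
R3 ← R3 + (9/5)·R1: [0, -6/5, 54/5, -48/5]
R4 ← R4 + (3/5)·R1: [0, -7/5, 63/5, -56/5]
R5 ← R5 + R1: [0, -1, 9, -8]
R3 ← R3 + (2)·R2: [0, 0, 0, 0]
R4 ← R4 + (7/3)·R2: [0, 0, 0, 0]
R5 ← R5 + (5/3)·R2: [0, 0, 0, 0]
2 nonzero rows, so rank(C) = 2.
C has 4 columns; by rank–nullity, nullity = 4 − 2 = 2.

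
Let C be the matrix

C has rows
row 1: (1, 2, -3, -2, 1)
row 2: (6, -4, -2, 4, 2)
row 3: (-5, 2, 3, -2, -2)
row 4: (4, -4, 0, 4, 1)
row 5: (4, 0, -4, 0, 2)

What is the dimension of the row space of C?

2

Row reduce to echelon form.
R2 ← R2 − (6)·R1: [0, -16, 16, 16, -4]
R3 ← R3 + (5)·R1: [0, 12, -12, -12, 3]
R4 ← R4 − (4)·R1: [0, -12, 12, 12, -3]
R5 ← R5 − (4)·R1: [0, -8, 8, 8, -2]
R3 ← R3 + (3/4)·R2: [0, 0, 0, 0, 0]
R4 ← R4 − (3/4)·R2: [0, 0, 0, 0, 0]
R5 ← R5 − (1/2)·R2: [0, 0, 0, 0, 0]
Echelon form has 2 nonzero rows, so rank(C) = 2.
The row space has dimension equal to the rank: 2.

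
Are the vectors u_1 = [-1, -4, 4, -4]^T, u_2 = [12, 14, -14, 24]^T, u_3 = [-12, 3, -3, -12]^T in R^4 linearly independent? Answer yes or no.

no

Form the matrix with these vectors as rows and row reduce.
R2 ← R2 + (12)·R1: [0, -34, 34, -24]
R3 ← R3 − (12)·R1: [0, 51, -51, 36]
R3 ← R3 + (3/2)·R2: [0, 0, 0, 0]
2 nonzero rows, so the 3 vectors span a space of dimension 2.
Since 2 < 3, the vectors are linearly dependent.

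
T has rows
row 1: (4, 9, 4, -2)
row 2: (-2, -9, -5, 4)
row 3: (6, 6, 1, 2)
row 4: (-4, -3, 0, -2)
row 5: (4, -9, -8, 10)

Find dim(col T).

2

Row reduce to echelon form.
R2 ← R2 + (1/2)·R1: [0, -9/2, -3, 3]
R3 ← R3 − (3/2)·R1: [0, -15/2, -5, 5]
R4 ← R4 + R1: [0, 6, 4, -4]
R5 ← R5 − R1: [0, -18, -12, 12]
R3 ← R3 − (5/3)·R2: [0, 0, 0, 0]
R4 ← R4 + (4/3)·R2: [0, 0, 0, 0]
R5 ← R5 − (4)·R2: [0, 0, 0, 0]
Echelon form has 2 nonzero rows, so rank(T) = 2.
The column space has dimension equal to the rank: 2.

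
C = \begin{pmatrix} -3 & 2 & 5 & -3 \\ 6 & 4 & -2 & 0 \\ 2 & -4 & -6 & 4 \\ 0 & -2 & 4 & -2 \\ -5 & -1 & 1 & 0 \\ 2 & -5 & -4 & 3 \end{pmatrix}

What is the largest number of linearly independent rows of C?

3

Row reduce to echelon form.
R2 ← R2 + (2)·R1: [0, 8, 8, -6]
R3 ← R3 + (2/3)·R1: [0, -8/3, -8/3, 2]
R5 ← R5 − (5/3)·R1: [0, -13/3, -22/3, 5]
R6 ← R6 + (2/3)·R1: [0, -11/3, -2/3, 1]
R3 ← R3 + (1/3)·R2: [0, 0, 0, 0]
R4 ← R4 + (1/4)·R2: [0, 0, 6, -7/2]
R5 ← R5 + (13/24)·R2: [0, 0, -3, 7/4]
R6 ← R6 + (11/24)·R2: [0, 0, 3, -7/4]
Swap R3 ↔ R4
R5 ← R5 + (1/2)·R3: [0, 0, 0, 0]
R6 ← R6 − (1/2)·R3: [0, 0, 0, 0]
Echelon form has 3 nonzero rows, so rank(C) = 3.
The rank gives the maximum number of linearly independent rows: 3.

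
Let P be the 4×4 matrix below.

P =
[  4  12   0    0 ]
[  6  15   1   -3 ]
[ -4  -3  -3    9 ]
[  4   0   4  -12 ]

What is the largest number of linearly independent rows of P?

Row reduce to echelon form.
R2 ← R2 − (3/2)·R1: [0, -3, 1, -3]
R3 ← R3 + R1: [0, 9, -3, 9]
R4 ← R4 − R1: [0, -12, 4, -12]
R3 ← R3 + (3)·R2: [0, 0, 0, 0]
R4 ← R4 − (4)·R2: [0, 0, 0, 0]
Echelon form has 2 nonzero rows, so rank(P) = 2.
The rank gives the maximum number of linearly independent rows: 2.

2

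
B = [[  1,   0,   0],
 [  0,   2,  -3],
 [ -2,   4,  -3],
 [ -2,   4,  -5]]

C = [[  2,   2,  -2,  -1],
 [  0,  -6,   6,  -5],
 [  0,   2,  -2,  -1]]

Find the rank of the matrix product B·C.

First compute BC:
[[  2,   2,  -2,  -1],
 [  0, -18,  18,  -7],
 [ -4, -34,  34, -15],
 [ -4, -38,  38, -13]]
Now row reduce the product.
R3 ← R3 + (2)·R1: [0, -30, 30, -17]
R4 ← R4 + (2)·R1: [0, -34, 34, -15]
R3 ← R3 − (5/3)·R2: [0, 0, 0, -16/3]
R4 ← R4 − (17/9)·R2: [0, 0, 0, -16/9]
R4 ← R4 − (1/3)·R3: [0, 0, 0, 0]
3 nonzero rows, so rank(BC) = 3.

3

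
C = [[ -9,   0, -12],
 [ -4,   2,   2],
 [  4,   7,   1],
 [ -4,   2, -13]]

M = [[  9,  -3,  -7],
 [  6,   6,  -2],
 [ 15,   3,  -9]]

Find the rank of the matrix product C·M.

2

First compute CM:
[[-261,  -9, 171],
 [  6,  30,   6],
 [ 93,  33, -51],
 [-219, -15, 141]]
Now row reduce the product.
R2 ← R2 + (2/87)·R1: [0, 864/29, 288/29]
R3 ← R3 + (31/87)·R1: [0, 864/29, 288/29]
R4 ← R4 − (73/87)·R1: [0, -216/29, -72/29]
R3 ← R3 − R2: [0, 0, 0]
R4 ← R4 + (1/4)·R2: [0, 0, 0]
2 nonzero rows, so rank(CM) = 2.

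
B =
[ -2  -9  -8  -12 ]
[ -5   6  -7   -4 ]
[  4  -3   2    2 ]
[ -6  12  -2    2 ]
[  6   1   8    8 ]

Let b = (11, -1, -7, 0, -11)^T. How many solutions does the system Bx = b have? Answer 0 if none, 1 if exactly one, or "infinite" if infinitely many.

1

Row reduce the augmented matrix [B | b].
R2 ← R2 − (5/2)·R1: [0, 57/2, 13, 26, -57/2]
R3 ← R3 + (2)·R1: [0, -21, -14, -22, 15]
R4 ← R4 − (3)·R1: [0, 39, 22, 38, -33]
R5 ← R5 + (3)·R1: [0, -26, -16, -28, 22]
R3 ← R3 + (14/19)·R2: [0, 0, -84/19, -54/19, -6]
R4 ← R4 − (26/19)·R2: [0, 0, 80/19, 46/19, 6]
R5 ← R5 + (52/57)·R2: [0, 0, -236/57, -244/57, -4]
R4 ← R4 + (20/21)·R3: [0, 0, 0, -2/7, 2/7]
R5 ← R5 − (59/63)·R3: [0, 0, 0, -34/21, 34/21]
R5 ← R5 − (17/3)·R4: [0, 0, 0, 0, 0]
The echelon form has 4 nonzero rows, and every pivot lies in the first 4 columns, so rank(B) = rank([B|b]) = 4.
The system is consistent.
rank = 4 = number of unknowns, so the solution is unique.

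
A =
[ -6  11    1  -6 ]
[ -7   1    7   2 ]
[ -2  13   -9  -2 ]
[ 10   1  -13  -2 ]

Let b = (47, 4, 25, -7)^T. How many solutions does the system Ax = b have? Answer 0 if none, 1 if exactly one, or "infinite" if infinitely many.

infinite

Row reduce the augmented matrix [A | b].
R2 ← R2 − (7/6)·R1: [0, -71/6, 35/6, 9, -305/6]
R3 ← R3 − (1/3)·R1: [0, 28/3, -28/3, 0, 28/3]
R4 ← R4 + (5/3)·R1: [0, 58/3, -34/3, -12, 214/3]
R3 ← R3 + (56/71)·R2: [0, 0, -336/71, 504/71, -2184/71]
R4 ← R4 + (116/71)·R2: [0, 0, -128/71, 192/71, -832/71]
R4 ← R4 − (8/21)·R3: [0, 0, 0, 0, 0]
The echelon form has 3 nonzero rows, and every pivot lies in the first 4 columns, so rank(A) = rank([A|b]) = 3.
The system is consistent.
rank = 3 < 4 unknowns, so there are infinitely many solutions.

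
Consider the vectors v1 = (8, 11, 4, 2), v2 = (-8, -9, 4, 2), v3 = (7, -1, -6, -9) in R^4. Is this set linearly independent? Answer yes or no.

yes

Form the matrix with these vectors as rows and row reduce.
R2 ← R2 + R1: [0, 2, 8, 4]
R3 ← R3 − (7/8)·R1: [0, -85/8, -19/2, -43/4]
R3 ← R3 + (85/16)·R2: [0, 0, 33, 21/2]
3 nonzero rows, so the 3 vectors span a space of dimension 3.
Since 3 = 3, the vectors are linearly independent.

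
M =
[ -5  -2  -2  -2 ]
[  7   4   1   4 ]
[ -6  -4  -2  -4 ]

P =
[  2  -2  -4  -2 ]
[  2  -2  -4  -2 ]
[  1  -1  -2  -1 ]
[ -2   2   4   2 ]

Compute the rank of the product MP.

First compute MP:
[[-12,  12,  24,  12],
 [ 15, -15, -30, -15],
 [-14,  14,  28,  14]]
Now row reduce the product.
R2 ← R2 + (5/4)·R1: [0, 0, 0, 0]
R3 ← R3 − (7/6)·R1: [0, 0, 0, 0]
1 nonzero row, so rank(MP) = 1.

1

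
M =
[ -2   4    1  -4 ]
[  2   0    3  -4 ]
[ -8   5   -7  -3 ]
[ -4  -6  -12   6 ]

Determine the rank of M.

3

Row reduce to echelon form.
R2 ← R2 + R1: [0, 4, 4, -8]
R3 ← R3 − (4)·R1: [0, -11, -11, 13]
R4 ← R4 − (2)·R1: [0, -14, -14, 14]
R3 ← R3 + (11/4)·R2: [0, 0, 0, -9]
R4 ← R4 + (7/2)·R2: [0, 0, 0, -14]
R4 ← R4 − (14/9)·R3: [0, 0, 0, 0]
Echelon form has 3 nonzero rows, so rank(M) = 3.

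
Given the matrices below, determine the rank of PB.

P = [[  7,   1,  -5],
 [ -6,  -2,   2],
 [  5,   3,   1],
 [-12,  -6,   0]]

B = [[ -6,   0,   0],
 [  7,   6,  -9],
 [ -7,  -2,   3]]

2

First compute PB:
[[  0,  16, -24],
 [  8, -16,  24],
 [-16,  16, -24],
 [ 30, -36,  54]]
Now row reduce the product.
Swap R1 ↔ R2
R3 ← R3 + (2)·R1: [0, -16, 24]
R4 ← R4 − (15/4)·R1: [0, 24, -36]
R3 ← R3 + R2: [0, 0, 0]
R4 ← R4 − (3/2)·R2: [0, 0, 0]
2 nonzero rows, so rank(PB) = 2.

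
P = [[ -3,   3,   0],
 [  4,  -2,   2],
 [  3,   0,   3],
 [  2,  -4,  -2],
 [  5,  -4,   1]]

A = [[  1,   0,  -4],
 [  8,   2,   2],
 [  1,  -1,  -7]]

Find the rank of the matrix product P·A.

2

First compute PA:
[[ 21,   6,  18],
 [-10,  -6, -34],
 [  6,  -3, -33],
 [-32,  -6,  -2],
 [-26,  -9, -35]]
Now row reduce the product.
R2 ← R2 + (10/21)·R1: [0, -22/7, -178/7]
R3 ← R3 − (2/7)·R1: [0, -33/7, -267/7]
R4 ← R4 + (32/21)·R1: [0, 22/7, 178/7]
R5 ← R5 + (26/21)·R1: [0, -11/7, -89/7]
R3 ← R3 − (3/2)·R2: [0, 0, 0]
R4 ← R4 + R2: [0, 0, 0]
R5 ← R5 − (1/2)·R2: [0, 0, 0]
2 nonzero rows, so rank(PA) = 2.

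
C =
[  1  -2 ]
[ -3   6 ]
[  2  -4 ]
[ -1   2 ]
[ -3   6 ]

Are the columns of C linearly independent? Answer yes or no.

no

Row reduce C to echelon form.
R2 ← R2 + (3)·R1: [0, 0]
R3 ← R3 − (2)·R1: [0, 0]
R4 ← R4 + R1: [0, 0]
R5 ← R5 + (3)·R1: [0, 0]
1 pivot among 2 columns.
Only 1 < 2 pivot columns, so the columns are linearly dependent.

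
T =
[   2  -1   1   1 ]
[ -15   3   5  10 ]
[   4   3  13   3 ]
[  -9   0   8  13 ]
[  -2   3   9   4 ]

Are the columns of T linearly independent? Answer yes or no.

no

Row reduce T to echelon form.
R2 ← R2 + (15/2)·R1: [0, -9/2, 25/2, 35/2]
R3 ← R3 − (2)·R1: [0, 5, 11, 1]
R4 ← R4 + (9/2)·R1: [0, -9/2, 25/2, 35/2]
R5 ← R5 + R1: [0, 2, 10, 5]
R3 ← R3 + (10/9)·R2: [0, 0, 224/9, 184/9]
R4 ← R4 − R2: [0, 0, 0, 0]
R5 ← R5 + (4/9)·R2: [0, 0, 140/9, 115/9]
R5 ← R5 − (5/8)·R3: [0, 0, 0, 0]
3 pivots among 4 columns.
Only 3 < 4 pivot columns, so the columns are linearly dependent.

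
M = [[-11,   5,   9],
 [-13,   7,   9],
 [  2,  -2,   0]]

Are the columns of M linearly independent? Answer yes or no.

no

Row reduce M to echelon form.
R2 ← R2 − (13/11)·R1: [0, 12/11, -18/11]
R3 ← R3 + (2/11)·R1: [0, -12/11, 18/11]
R3 ← R3 + R2: [0, 0, 0]
2 pivots among 3 columns.
Only 2 < 3 pivot columns, so the columns are linearly dependent.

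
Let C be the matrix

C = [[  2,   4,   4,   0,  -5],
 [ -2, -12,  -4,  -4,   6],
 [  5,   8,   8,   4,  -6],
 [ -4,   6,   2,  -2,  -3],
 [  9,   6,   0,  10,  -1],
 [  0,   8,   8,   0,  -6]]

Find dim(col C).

Row reduce to echelon form.
R2 ← R2 + R1: [0, -8, 0, -4, 1]
R3 ← R3 − (5/2)·R1: [0, -2, -2, 4, 13/2]
R4 ← R4 + (2)·R1: [0, 14, 10, -2, -13]
R5 ← R5 − (9/2)·R1: [0, -12, -18, 10, 43/2]
R3 ← R3 − (1/4)·R2: [0, 0, -2, 5, 25/4]
R4 ← R4 + (7/4)·R2: [0, 0, 10, -9, -45/4]
R5 ← R5 − (3/2)·R2: [0, 0, -18, 16, 20]
R6 ← R6 + R2: [0, 0, 8, -4, -5]
R4 ← R4 + (5)·R3: [0, 0, 0, 16, 20]
R5 ← R5 − (9)·R3: [0, 0, 0, -29, -145/4]
R6 ← R6 + (4)·R3: [0, 0, 0, 16, 20]
R5 ← R5 + (29/16)·R4: [0, 0, 0, 0, 0]
R6 ← R6 − R4: [0, 0, 0, 0, 0]
Echelon form has 4 nonzero rows, so rank(C) = 4.
The column space has dimension equal to the rank: 4.

4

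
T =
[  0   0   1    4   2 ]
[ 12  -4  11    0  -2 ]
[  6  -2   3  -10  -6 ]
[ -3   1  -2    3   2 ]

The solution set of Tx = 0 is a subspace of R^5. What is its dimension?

Row reduce to echelon form.
Swap R1 ↔ R2
R3 ← R3 − (1/2)·R1: [0, 0, -5/2, -10, -5]
R4 ← R4 + (1/4)·R1: [0, 0, 3/4, 3, 3/2]
R3 ← R3 + (5/2)·R2: [0, 0, 0, 0, 0]
R4 ← R4 − (3/4)·R2: [0, 0, 0, 0, 0]
2 nonzero rows, so rank(T) = 2.
T has 5 columns; by rank–nullity, nullity = 5 − 2 = 3.

3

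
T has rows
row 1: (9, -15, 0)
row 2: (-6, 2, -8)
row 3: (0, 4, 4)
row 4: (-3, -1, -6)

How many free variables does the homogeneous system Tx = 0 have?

Row reduce to echelon form.
R2 ← R2 + (2/3)·R1: [0, -8, -8]
R4 ← R4 + (1/3)·R1: [0, -6, -6]
R3 ← R3 + (1/2)·R2: [0, 0, 0]
R4 ← R4 − (3/4)·R2: [0, 0, 0]
2 nonzero rows, so rank(T) = 2.
T has 3 columns; by rank–nullity, nullity = 3 − 2 = 1.

1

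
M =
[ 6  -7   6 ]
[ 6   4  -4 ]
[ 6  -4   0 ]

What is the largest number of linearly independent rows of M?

3

Row reduce to echelon form.
R2 ← R2 − R1: [0, 11, -10]
R3 ← R3 − R1: [0, 3, -6]
R3 ← R3 − (3/11)·R2: [0, 0, -36/11]
Echelon form has 3 nonzero rows, so rank(M) = 3.
The rank gives the maximum number of linearly independent rows: 3.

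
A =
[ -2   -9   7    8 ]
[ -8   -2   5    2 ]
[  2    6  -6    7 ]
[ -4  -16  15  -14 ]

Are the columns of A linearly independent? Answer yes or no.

no

Row reduce A to echelon form.
R2 ← R2 − (4)·R1: [0, 34, -23, -30]
R3 ← R3 + R1: [0, -3, 1, 15]
R4 ← R4 − (2)·R1: [0, 2, 1, -30]
R3 ← R3 + (3/34)·R2: [0, 0, -35/34, 210/17]
R4 ← R4 − (1/17)·R2: [0, 0, 40/17, -480/17]
R4 ← R4 + (16/7)·R3: [0, 0, 0, 0]
3 pivots among 4 columns.
Only 3 < 4 pivot columns, so the columns are linearly dependent.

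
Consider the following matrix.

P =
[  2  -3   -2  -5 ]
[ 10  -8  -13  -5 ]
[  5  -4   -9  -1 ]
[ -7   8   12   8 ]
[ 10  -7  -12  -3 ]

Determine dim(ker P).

Row reduce to echelon form.
R2 ← R2 − (5)·R1: [0, 7, -3, 20]
R3 ← R3 − (5/2)·R1: [0, 7/2, -4, 23/2]
R4 ← R4 + (7/2)·R1: [0, -5/2, 5, -19/2]
R5 ← R5 − (5)·R1: [0, 8, -2, 22]
R3 ← R3 − (1/2)·R2: [0, 0, -5/2, 3/2]
R4 ← R4 + (5/14)·R2: [0, 0, 55/14, -33/14]
R5 ← R5 − (8/7)·R2: [0, 0, 10/7, -6/7]
R4 ← R4 + (11/7)·R3: [0, 0, 0, 0]
R5 ← R5 + (4/7)·R3: [0, 0, 0, 0]
3 nonzero rows, so rank(P) = 3.
P has 4 columns; by rank–nullity, nullity = 4 − 3 = 1.

1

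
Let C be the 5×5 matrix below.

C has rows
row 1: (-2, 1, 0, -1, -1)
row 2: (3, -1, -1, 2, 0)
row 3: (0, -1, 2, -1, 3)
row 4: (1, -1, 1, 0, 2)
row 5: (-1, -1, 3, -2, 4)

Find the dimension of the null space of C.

Row reduce to echelon form.
R2 ← R2 + (3/2)·R1: [0, 1/2, -1, 1/2, -3/2]
R4 ← R4 + (1/2)·R1: [0, -1/2, 1, -1/2, 3/2]
R5 ← R5 − (1/2)·R1: [0, -3/2, 3, -3/2, 9/2]
R3 ← R3 + (2)·R2: [0, 0, 0, 0, 0]
R4 ← R4 + R2: [0, 0, 0, 0, 0]
R5 ← R5 + (3)·R2: [0, 0, 0, 0, 0]
2 nonzero rows, so rank(C) = 2.
C has 5 columns; by rank–nullity, nullity = 5 − 2 = 3.

3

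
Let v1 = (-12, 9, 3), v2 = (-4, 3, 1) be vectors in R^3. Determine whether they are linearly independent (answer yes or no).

no

Form the matrix with these vectors as rows and row reduce.
R2 ← R2 − (1/3)·R1: [0, 0, 0]
1 nonzero row, so the 2 vectors span a space of dimension 1.
Since 1 < 2, the vectors are linearly dependent.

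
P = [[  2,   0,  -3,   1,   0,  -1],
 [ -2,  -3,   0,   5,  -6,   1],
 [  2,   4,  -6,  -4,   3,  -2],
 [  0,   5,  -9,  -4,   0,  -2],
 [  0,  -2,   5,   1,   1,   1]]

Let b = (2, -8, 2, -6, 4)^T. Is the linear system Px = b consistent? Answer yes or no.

Row reduce the augmented matrix [P | b].
R2 ← R2 + R1: [0, -3, -3, 6, -6, 0, -6]
R3 ← R3 − R1: [0, 4, -3, -5, 3, -1, 0]
R3 ← R3 + (4/3)·R2: [0, 0, -7, 3, -5, -1, -8]
R4 ← R4 + (5/3)·R2: [0, 0, -14, 6, -10, -2, -16]
R5 ← R5 − (2/3)·R2: [0, 0, 7, -3, 5, 1, 8]
R4 ← R4 − (2)·R3: [0, 0, 0, 0, 0, 0, 0]
R5 ← R5 + R3: [0, 0, 0, 0, 0, 0, 0]
The echelon form has 3 nonzero rows, and every pivot lies in the first 6 columns, so rank(P) = rank([P|b]) = 3.
The system is consistent.

yes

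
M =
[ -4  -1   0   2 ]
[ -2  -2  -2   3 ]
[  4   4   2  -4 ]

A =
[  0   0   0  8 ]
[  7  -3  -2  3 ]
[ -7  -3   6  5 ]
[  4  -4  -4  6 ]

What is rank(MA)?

3

First compute MA:
[[  1,  -5,  -6, -23],
 [ 12,   0, -20, -14],
 [ -2,  -2,  20,  30]]
Now row reduce the product.
R2 ← R2 − (12)·R1: [0, 60, 52, 262]
R3 ← R3 + (2)·R1: [0, -12, 8, -16]
R3 ← R3 + (1/5)·R2: [0, 0, 92/5, 182/5]
3 nonzero rows, so rank(MA) = 3.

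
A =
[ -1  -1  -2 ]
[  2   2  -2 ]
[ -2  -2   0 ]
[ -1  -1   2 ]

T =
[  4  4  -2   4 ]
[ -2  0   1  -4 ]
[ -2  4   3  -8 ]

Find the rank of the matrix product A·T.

2

First compute AT:
[[  2, -12,  -5,  16],
 [  8,   0,  -8,  16],
 [ -4,  -8,   2,   0],
 [ -6,   4,   7, -16]]
Now row reduce the product.
R2 ← R2 − (4)·R1: [0, 48, 12, -48]
R3 ← R3 + (2)·R1: [0, -32, -8, 32]
R4 ← R4 + (3)·R1: [0, -32, -8, 32]
R3 ← R3 + (2/3)·R2: [0, 0, 0, 0]
R4 ← R4 + (2/3)·R2: [0, 0, 0, 0]
2 nonzero rows, so rank(AT) = 2.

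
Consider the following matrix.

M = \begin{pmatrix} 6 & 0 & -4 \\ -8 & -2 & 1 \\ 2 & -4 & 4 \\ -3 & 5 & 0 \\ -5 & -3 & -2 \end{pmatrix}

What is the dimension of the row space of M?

3

Row reduce to echelon form.
R2 ← R2 + (4/3)·R1: [0, -2, -13/3]
R3 ← R3 − (1/3)·R1: [0, -4, 16/3]
R4 ← R4 + (1/2)·R1: [0, 5, -2]
R5 ← R5 + (5/6)·R1: [0, -3, -16/3]
R3 ← R3 − (2)·R2: [0, 0, 14]
R4 ← R4 + (5/2)·R2: [0, 0, -77/6]
R5 ← R5 − (3/2)·R2: [0, 0, 7/6]
R4 ← R4 + (11/12)·R3: [0, 0, 0]
R5 ← R5 − (1/12)·R3: [0, 0, 0]
Echelon form has 3 nonzero rows, so rank(M) = 3.
The row space has dimension equal to the rank: 3.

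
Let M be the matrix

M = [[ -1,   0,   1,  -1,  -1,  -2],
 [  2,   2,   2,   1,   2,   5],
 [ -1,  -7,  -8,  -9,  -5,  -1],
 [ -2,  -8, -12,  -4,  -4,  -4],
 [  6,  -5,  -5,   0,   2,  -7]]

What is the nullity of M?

Row reduce to echelon form.
R2 ← R2 + (2)·R1: [0, 2, 4, -1, 0, 1]
R3 ← R3 − R1: [0, -7, -9, -8, -4, 1]
R4 ← R4 − (2)·R1: [0, -8, -14, -2, -2, 0]
R5 ← R5 + (6)·R1: [0, -5, 1, -6, -4, -19]
R3 ← R3 + (7/2)·R2: [0, 0, 5, -23/2, -4, 9/2]
R4 ← R4 + (4)·R2: [0, 0, 2, -6, -2, 4]
R5 ← R5 + (5/2)·R2: [0, 0, 11, -17/2, -4, -33/2]
R4 ← R4 − (2/5)·R3: [0, 0, 0, -7/5, -2/5, 11/5]
R5 ← R5 − (11/5)·R3: [0, 0, 0, 84/5, 24/5, -132/5]
R5 ← R5 + (12)·R4: [0, 0, 0, 0, 0, 0]
4 nonzero rows, so rank(M) = 4.
M has 6 columns; by rank–nullity, nullity = 6 − 4 = 2.

2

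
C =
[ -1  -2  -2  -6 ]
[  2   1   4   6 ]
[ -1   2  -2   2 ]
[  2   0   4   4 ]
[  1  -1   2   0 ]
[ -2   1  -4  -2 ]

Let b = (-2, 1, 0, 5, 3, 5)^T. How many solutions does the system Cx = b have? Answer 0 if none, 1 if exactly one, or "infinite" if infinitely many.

0

Row reduce the augmented matrix [C | b].
R2 ← R2 + (2)·R1: [0, -3, 0, -6, -3]
R3 ← R3 − R1: [0, 4, 0, 8, 2]
R4 ← R4 + (2)·R1: [0, -4, 0, -8, 1]
R5 ← R5 + R1: [0, -3, 0, -6, 1]
R6 ← R6 − (2)·R1: [0, 5, 0, 10, 9]
R3 ← R3 + (4/3)·R2: [0, 0, 0, 0, -2]
R4 ← R4 − (4/3)·R2: [0, 0, 0, 0, 5]
R5 ← R5 − R2: [0, 0, 0, 0, 4]
R6 ← R6 + (5/3)·R2: [0, 0, 0, 0, 4]
R4 ← R4 + (5/2)·R3: [0, 0, 0, 0, 0]
R5 ← R5 + (2)·R3: [0, 0, 0, 0, 0]
R6 ← R6 + (2)·R3: [0, 0, 0, 0, 0]
The echelon form has 3 nonzero rows; the last pivot sits in the augmented column, so rank(C) = 2 but rank([C|b]) = 3.
Since the ranks differ, the system is inconsistent.
It has no solutions.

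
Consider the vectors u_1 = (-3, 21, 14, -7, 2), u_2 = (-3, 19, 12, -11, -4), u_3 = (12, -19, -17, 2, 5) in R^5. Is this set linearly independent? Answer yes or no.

Form the matrix with these vectors as rows and row reduce.
R2 ← R2 − R1: [0, -2, -2, -4, -6]
R3 ← R3 + (4)·R1: [0, 65, 39, -26, 13]
R3 ← R3 + (65/2)·R2: [0, 0, -26, -156, -182]
3 nonzero rows, so the 3 vectors span a space of dimension 3.
Since 3 = 3, the vectors are linearly independent.

yes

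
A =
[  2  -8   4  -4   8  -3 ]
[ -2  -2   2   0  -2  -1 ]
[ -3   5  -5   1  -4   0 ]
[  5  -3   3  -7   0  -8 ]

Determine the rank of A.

Row reduce to echelon form.
R2 ← R2 + R1: [0, -10, 6, -4, 6, -4]
R3 ← R3 + (3/2)·R1: [0, -7, 1, -5, 8, -9/2]
R4 ← R4 − (5/2)·R1: [0, 17, -7, 3, -20, -1/2]
R3 ← R3 − (7/10)·R2: [0, 0, -16/5, -11/5, 19/5, -17/10]
R4 ← R4 + (17/10)·R2: [0, 0, 16/5, -19/5, -49/5, -73/10]
R4 ← R4 + R3: [0, 0, 0, -6, -6, -9]
Echelon form has 4 nonzero rows, so rank(A) = 4.

4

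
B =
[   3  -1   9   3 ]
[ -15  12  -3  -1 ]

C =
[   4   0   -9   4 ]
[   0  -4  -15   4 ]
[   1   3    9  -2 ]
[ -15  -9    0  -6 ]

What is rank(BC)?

2

First compute BC:
[[-24,   4,  69, -28],
 [-48, -48, -72,   0]]
Now row reduce the product.
R2 ← R2 − (2)·R1: [0, -56, -210, 56]
2 nonzero rows, so rank(BC) = 2.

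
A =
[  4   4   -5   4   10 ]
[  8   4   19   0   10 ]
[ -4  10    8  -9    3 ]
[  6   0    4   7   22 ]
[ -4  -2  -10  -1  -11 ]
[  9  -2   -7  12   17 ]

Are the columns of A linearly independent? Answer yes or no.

no

Row reduce A to echelon form.
R2 ← R2 − (2)·R1: [0, -4, 29, -8, -10]
R3 ← R3 + R1: [0, 14, 3, -5, 13]
R4 ← R4 − (3/2)·R1: [0, -6, 23/2, 1, 7]
R5 ← R5 + R1: [0, 2, -15, 3, -1]
R6 ← R6 − (9/4)·R1: [0, -11, 17/4, 3, -11/2]
R3 ← R3 + (7/2)·R2: [0, 0, 209/2, -33, -22]
R4 ← R4 − (3/2)·R2: [0, 0, -32, 13, 22]
R5 ← R5 + (1/2)·R2: [0, 0, -1/2, -1, -6]
R6 ← R6 − (11/4)·R2: [0, 0, -151/2, 25, 22]
R4 ← R4 + (64/209)·R3: [0, 0, 0, 55/19, 290/19]
R5 ← R5 + (1/209)·R3: [0, 0, 0, -22/19, -116/19]
R6 ← R6 + (151/209)·R3: [0, 0, 0, 22/19, 116/19]
R5 ← R5 + (2/5)·R4: [0, 0, 0, 0, 0]
R6 ← R6 − (2/5)·R4: [0, 0, 0, 0, 0]
4 pivots among 5 columns.
Only 4 < 5 pivot columns, so the columns are linearly dependent.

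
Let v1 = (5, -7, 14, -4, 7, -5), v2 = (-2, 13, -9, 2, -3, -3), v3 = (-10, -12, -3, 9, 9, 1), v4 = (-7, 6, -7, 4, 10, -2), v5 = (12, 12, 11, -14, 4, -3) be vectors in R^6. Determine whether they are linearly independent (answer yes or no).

no

Form the matrix with these vectors as rows and row reduce.
R2 ← R2 + (2/5)·R1: [0, 51/5, -17/5, 2/5, -1/5, -5]
R3 ← R3 + (2)·R1: [0, -26, 25, 1, 23, -9]
R4 ← R4 + (7/5)·R1: [0, -19/5, 63/5, -8/5, 99/5, -9]
R5 ← R5 − (12/5)·R1: [0, 144/5, -113/5, -22/5, -64/5, 9]
R3 ← R3 + (130/51)·R2: [0, 0, 49/3, 103/51, 1147/51, -1109/51]
R4 ← R4 + (19/51)·R2: [0, 0, 34/3, -74/51, 1006/51, -554/51]
R5 ← R5 − (48/17)·R2: [0, 0, -13, -94/17, -208/17, 393/17]
R4 ← R4 − (34/49)·R3: [0, 0, 0, -2376/833, 3432/833, 3520/833]
R5 ← R5 + (39/49)·R3: [0, 0, 0, -3267/833, 4719/833, 4840/833]
R5 ← R5 − (11/8)·R4: [0, 0, 0, 0, 0, 0]
4 nonzero rows, so the 5 vectors span a space of dimension 4.
Since 4 < 5, the vectors are linearly dependent.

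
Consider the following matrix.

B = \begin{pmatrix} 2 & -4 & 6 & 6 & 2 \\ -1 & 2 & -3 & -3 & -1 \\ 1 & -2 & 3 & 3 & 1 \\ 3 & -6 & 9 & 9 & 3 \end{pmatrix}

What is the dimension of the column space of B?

Row reduce to echelon form.
R2 ← R2 + (1/2)·R1: [0, 0, 0, 0, 0]
R3 ← R3 − (1/2)·R1: [0, 0, 0, 0, 0]
R4 ← R4 − (3/2)·R1: [0, 0, 0, 0, 0]
Echelon form has 1 nonzero row, so rank(B) = 1.
The column space has dimension equal to the rank: 1.

1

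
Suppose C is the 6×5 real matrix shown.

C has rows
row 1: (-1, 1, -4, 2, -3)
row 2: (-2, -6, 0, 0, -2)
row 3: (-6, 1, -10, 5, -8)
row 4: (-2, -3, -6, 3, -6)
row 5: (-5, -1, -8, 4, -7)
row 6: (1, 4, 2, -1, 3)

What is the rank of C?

Row reduce to echelon form.
R2 ← R2 − (2)·R1: [0, -8, 8, -4, 4]
R3 ← R3 − (6)·R1: [0, -5, 14, -7, 10]
R4 ← R4 − (2)·R1: [0, -5, 2, -1, 0]
R5 ← R5 − (5)·R1: [0, -6, 12, -6, 8]
R6 ← R6 + R1: [0, 5, -2, 1, 0]
R3 ← R3 − (5/8)·R2: [0, 0, 9, -9/2, 15/2]
R4 ← R4 − (5/8)·R2: [0, 0, -3, 3/2, -5/2]
R5 ← R5 − (3/4)·R2: [0, 0, 6, -3, 5]
R6 ← R6 + (5/8)·R2: [0, 0, 3, -3/2, 5/2]
R4 ← R4 + (1/3)·R3: [0, 0, 0, 0, 0]
R5 ← R5 − (2/3)·R3: [0, 0, 0, 0, 0]
R6 ← R6 − (1/3)·R3: [0, 0, 0, 0, 0]
Echelon form has 3 nonzero rows, so rank(C) = 3.

3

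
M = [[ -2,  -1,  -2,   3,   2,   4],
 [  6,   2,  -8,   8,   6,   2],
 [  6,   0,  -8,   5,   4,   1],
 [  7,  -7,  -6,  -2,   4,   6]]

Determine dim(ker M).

Row reduce to echelon form.
R2 ← R2 + (3)·R1: [0, -1, -14, 17, 12, 14]
R3 ← R3 + (3)·R1: [0, -3, -14, 14, 10, 13]
R4 ← R4 + (7/2)·R1: [0, -21/2, -13, 17/2, 11, 20]
R3 ← R3 − (3)·R2: [0, 0, 28, -37, -26, -29]
R4 ← R4 − (21/2)·R2: [0, 0, 134, -170, -115, -127]
R4 ← R4 − (67/14)·R3: [0, 0, 0, 99/14, 66/7, 165/14]
4 nonzero rows, so rank(M) = 4.
M has 6 columns; by rank–nullity, nullity = 6 − 4 = 2.

2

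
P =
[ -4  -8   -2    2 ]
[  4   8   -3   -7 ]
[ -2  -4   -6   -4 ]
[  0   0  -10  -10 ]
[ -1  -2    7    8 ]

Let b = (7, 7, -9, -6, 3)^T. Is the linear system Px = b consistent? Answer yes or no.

no

Row reduce the augmented matrix [P | b].
R2 ← R2 + R1: [0, 0, -5, -5, 14]
R3 ← R3 − (1/2)·R1: [0, 0, -5, -5, -25/2]
R5 ← R5 − (1/4)·R1: [0, 0, 15/2, 15/2, 5/4]
R3 ← R3 − R2: [0, 0, 0, 0, -53/2]
R4 ← R4 − (2)·R2: [0, 0, 0, 0, -34]
R5 ← R5 + (3/2)·R2: [0, 0, 0, 0, 89/4]
R4 ← R4 − (68/53)·R3: [0, 0, 0, 0, 0]
R5 ← R5 + (89/106)·R3: [0, 0, 0, 0, 0]
The echelon form has 3 nonzero rows; the last pivot sits in the augmented column, so rank(P) = 2 but rank([P|b]) = 3.
Since the ranks differ, the system is inconsistent.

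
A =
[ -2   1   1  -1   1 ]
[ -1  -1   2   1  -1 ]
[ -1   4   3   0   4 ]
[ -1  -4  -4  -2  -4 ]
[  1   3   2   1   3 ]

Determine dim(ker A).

2

Row reduce to echelon form.
R2 ← R2 − (1/2)·R1: [0, -3/2, 3/2, 3/2, -3/2]
R3 ← R3 − (1/2)·R1: [0, 7/2, 5/2, 1/2, 7/2]
R4 ← R4 − (1/2)·R1: [0, -9/2, -9/2, -3/2, -9/2]
R5 ← R5 + (1/2)·R1: [0, 7/2, 5/2, 1/2, 7/2]
R3 ← R3 + (7/3)·R2: [0, 0, 6, 4, 0]
R4 ← R4 − (3)·R2: [0, 0, -9, -6, 0]
R5 ← R5 + (7/3)·R2: [0, 0, 6, 4, 0]
R4 ← R4 + (3/2)·R3: [0, 0, 0, 0, 0]
R5 ← R5 − R3: [0, 0, 0, 0, 0]
3 nonzero rows, so rank(A) = 3.
A has 5 columns; by rank–nullity, nullity = 5 − 3 = 2.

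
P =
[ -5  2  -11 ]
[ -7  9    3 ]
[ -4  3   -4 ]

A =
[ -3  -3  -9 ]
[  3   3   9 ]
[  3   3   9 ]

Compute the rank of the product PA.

1

First compute PA:
[[-12, -12, -36],
 [ 57,  57, 171],
 [  9,   9,  27]]
Now row reduce the product.
R2 ← R2 + (19/4)·R1: [0, 0, 0]
R3 ← R3 + (3/4)·R1: [0, 0, 0]
1 nonzero row, so rank(PA) = 1.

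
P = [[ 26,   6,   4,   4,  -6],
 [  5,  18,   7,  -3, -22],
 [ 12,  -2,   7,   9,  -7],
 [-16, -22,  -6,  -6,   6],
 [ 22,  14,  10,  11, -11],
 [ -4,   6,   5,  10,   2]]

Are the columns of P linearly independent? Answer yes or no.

no

Row reduce P to echelon form.
R2 ← R2 − (5/26)·R1: [0, 219/13, 81/13, -49/13, -271/13]
R3 ← R3 − (6/13)·R1: [0, -62/13, 67/13, 93/13, -55/13]
R4 ← R4 + (8/13)·R1: [0, -238/13, -46/13, -46/13, 30/13]
R5 ← R5 − (11/13)·R1: [0, 116/13, 86/13, 99/13, -77/13]
R6 ← R6 + (2/13)·R1: [0, 90/13, 73/13, 138/13, 14/13]
R3 ← R3 + (62/219)·R2: [0, 0, 505/73, 1333/219, -2219/219]
R4 ← R4 + (238/219)·R2: [0, 0, 236/73, -1672/219, -4456/219]
R5 ← R5 − (116/219)·R2: [0, 0, 242/73, 2105/219, 1121/219]
R6 ← R6 − (30/73)·R2: [0, 0, 223/73, 888/73, 704/73]
R4 ← R4 − (236/505)·R3: [0, 0, 0, -5292/505, -7884/505]
R5 ← R5 − (242/505)·R3: [0, 0, 0, 3381/505, 5037/505]
R6 ← R6 − (223/505)·R3: [0, 0, 0, 14357/1515, 21389/1515]
R5 ← R5 + (23/36)·R4: [0, 0, 0, 0, 0]
R6 ← R6 + (293/324)·R4: [0, 0, 0, 0, 0]
4 pivots among 5 columns.
Only 4 < 5 pivot columns, so the columns are linearly dependent.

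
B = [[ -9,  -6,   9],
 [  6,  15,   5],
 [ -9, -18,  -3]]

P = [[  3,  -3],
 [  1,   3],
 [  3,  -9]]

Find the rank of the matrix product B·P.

First compute BP:
[[ -6, -72],
 [ 48, -18],
 [-54,   0]]
Now row reduce the product.
R2 ← R2 + (8)·R1: [0, -594]
R3 ← R3 − (9)·R1: [0, 648]
R3 ← R3 + (12/11)·R2: [0, 0]
2 nonzero rows, so rank(BP) = 2.

2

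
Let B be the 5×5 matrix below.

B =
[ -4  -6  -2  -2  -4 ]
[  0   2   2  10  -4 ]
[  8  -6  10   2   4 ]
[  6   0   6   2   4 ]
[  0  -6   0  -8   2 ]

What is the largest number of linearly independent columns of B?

Row reduce to echelon form.
R3 ← R3 + (2)·R1: [0, -18, 6, -2, -4]
R4 ← R4 + (3/2)·R1: [0, -9, 3, -1, -2]
R3 ← R3 + (9)·R2: [0, 0, 24, 88, -40]
R4 ← R4 + (9/2)·R2: [0, 0, 12, 44, -20]
R5 ← R5 + (3)·R2: [0, 0, 6, 22, -10]
R4 ← R4 − (1/2)·R3: [0, 0, 0, 0, 0]
R5 ← R5 − (1/4)·R3: [0, 0, 0, 0, 0]
Echelon form has 3 nonzero rows, so rank(B) = 3.
The rank gives the maximum number of linearly independent columns: 3.

3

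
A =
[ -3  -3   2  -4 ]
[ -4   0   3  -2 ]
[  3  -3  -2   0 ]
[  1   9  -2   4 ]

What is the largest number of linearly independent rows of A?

Row reduce to echelon form.
R2 ← R2 − (4/3)·R1: [0, 4, 1/3, 10/3]
R3 ← R3 + R1: [0, -6, 0, -4]
R4 ← R4 + (1/3)·R1: [0, 8, -4/3, 8/3]
R3 ← R3 + (3/2)·R2: [0, 0, 1/2, 1]
R4 ← R4 − (2)·R2: [0, 0, -2, -4]
R4 ← R4 + (4)·R3: [0, 0, 0, 0]
Echelon form has 3 nonzero rows, so rank(A) = 3.
The rank gives the maximum number of linearly independent rows: 3.

3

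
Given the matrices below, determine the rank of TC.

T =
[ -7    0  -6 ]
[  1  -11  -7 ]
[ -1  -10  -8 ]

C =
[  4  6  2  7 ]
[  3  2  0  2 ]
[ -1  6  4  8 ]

First compute TC:
[[-22, -78, -38, -97],
 [-22, -58, -26, -71],
 [-26, -74, -34, -91]]
Now row reduce the product.
R2 ← R2 − R1: [0, 20, 12, 26]
R3 ← R3 − (13/11)·R1: [0, 200/11, 120/11, 260/11]
R3 ← R3 − (10/11)·R2: [0, 0, 0, 0]
2 nonzero rows, so rank(TC) = 2.

2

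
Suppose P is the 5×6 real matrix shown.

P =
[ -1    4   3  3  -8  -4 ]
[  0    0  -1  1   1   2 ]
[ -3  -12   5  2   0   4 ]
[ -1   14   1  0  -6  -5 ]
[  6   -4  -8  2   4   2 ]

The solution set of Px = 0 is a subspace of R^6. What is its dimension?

1

Row reduce to echelon form.
R3 ← R3 − (3)·R1: [0, -24, -4, -7, 24, 16]
R4 ← R4 − R1: [0, 10, -2, -3, 2, -1]
R5 ← R5 + (6)·R1: [0, 20, 10, 20, -44, -22]
Swap R2 ↔ R3
R4 ← R4 + (5/12)·R2: [0, 0, -11/3, -71/12, 12, 17/3]
R5 ← R5 + (5/6)·R2: [0, 0, 20/3, 85/6, -24, -26/3]
R4 ← R4 − (11/3)·R3: [0, 0, 0, -115/12, 25/3, -5/3]
R5 ← R5 + (20/3)·R3: [0, 0, 0, 125/6, -52/3, 14/3]
R5 ← R5 + (50/23)·R4: [0, 0, 0, 0, 18/23, 24/23]
5 nonzero rows, so rank(P) = 5.
P has 6 columns; by rank–nullity, nullity = 6 − 5 = 1.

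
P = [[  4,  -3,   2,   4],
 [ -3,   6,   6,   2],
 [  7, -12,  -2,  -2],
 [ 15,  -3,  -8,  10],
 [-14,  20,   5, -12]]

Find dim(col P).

Row reduce to echelon form.
R2 ← R2 + (3/4)·R1: [0, 15/4, 15/2, 5]
R3 ← R3 − (7/4)·R1: [0, -27/4, -11/2, -9]
R4 ← R4 − (15/4)·R1: [0, 33/4, -31/2, -5]
R5 ← R5 + (7/2)·R1: [0, 19/2, 12, 2]
R3 ← R3 + (9/5)·R2: [0, 0, 8, 0]
R4 ← R4 − (11/5)·R2: [0, 0, -32, -16]
R5 ← R5 − (38/15)·R2: [0, 0, -7, -32/3]
R4 ← R4 + (4)·R3: [0, 0, 0, -16]
R5 ← R5 + (7/8)·R3: [0, 0, 0, -32/3]
R5 ← R5 − (2/3)·R4: [0, 0, 0, 0]
Echelon form has 4 nonzero rows, so rank(P) = 4.
The column space has dimension equal to the rank: 4.

4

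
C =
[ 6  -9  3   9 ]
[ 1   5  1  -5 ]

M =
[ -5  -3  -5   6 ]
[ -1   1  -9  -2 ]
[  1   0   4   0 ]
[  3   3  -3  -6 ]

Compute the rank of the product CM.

First compute CM:
[[  9,   0,  36,   0],
 [-24, -13, -31,  26]]
Now row reduce the product.
R2 ← R2 + (8/3)·R1: [0, -13, 65, 26]
2 nonzero rows, so rank(CM) = 2.

2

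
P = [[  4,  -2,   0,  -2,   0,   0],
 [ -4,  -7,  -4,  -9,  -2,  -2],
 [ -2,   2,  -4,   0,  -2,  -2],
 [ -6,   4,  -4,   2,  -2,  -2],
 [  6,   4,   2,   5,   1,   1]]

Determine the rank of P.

Row reduce to echelon form.
R2 ← R2 + R1: [0, -9, -4, -11, -2, -2]
R3 ← R3 + (1/2)·R1: [0, 1, -4, -1, -2, -2]
R4 ← R4 + (3/2)·R1: [0, 1, -4, -1, -2, -2]
R5 ← R5 − (3/2)·R1: [0, 7, 2, 8, 1, 1]
R3 ← R3 + (1/9)·R2: [0, 0, -40/9, -20/9, -20/9, -20/9]
R4 ← R4 + (1/9)·R2: [0, 0, -40/9, -20/9, -20/9, -20/9]
R5 ← R5 + (7/9)·R2: [0, 0, -10/9, -5/9, -5/9, -5/9]
R4 ← R4 − R3: [0, 0, 0, 0, 0, 0]
R5 ← R5 − (1/4)·R3: [0, 0, 0, 0, 0, 0]
Echelon form has 3 nonzero rows, so rank(P) = 3.

3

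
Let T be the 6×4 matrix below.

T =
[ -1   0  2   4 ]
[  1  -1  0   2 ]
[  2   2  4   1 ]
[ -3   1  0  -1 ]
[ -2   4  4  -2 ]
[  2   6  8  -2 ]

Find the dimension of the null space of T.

1

Row reduce to echelon form.
R2 ← R2 + R1: [0, -1, 2, 6]
R3 ← R3 + (2)·R1: [0, 2, 8, 9]
R4 ← R4 − (3)·R1: [0, 1, -6, -13]
R5 ← R5 − (2)·R1: [0, 4, 0, -10]
R6 ← R6 + (2)·R1: [0, 6, 12, 6]
R3 ← R3 + (2)·R2: [0, 0, 12, 21]
R4 ← R4 + R2: [0, 0, -4, -7]
R5 ← R5 + (4)·R2: [0, 0, 8, 14]
R6 ← R6 + (6)·R2: [0, 0, 24, 42]
R4 ← R4 + (1/3)·R3: [0, 0, 0, 0]
R5 ← R5 − (2/3)·R3: [0, 0, 0, 0]
R6 ← R6 − (2)·R3: [0, 0, 0, 0]
3 nonzero rows, so rank(T) = 3.
T has 4 columns; by rank–nullity, nullity = 4 − 3 = 1.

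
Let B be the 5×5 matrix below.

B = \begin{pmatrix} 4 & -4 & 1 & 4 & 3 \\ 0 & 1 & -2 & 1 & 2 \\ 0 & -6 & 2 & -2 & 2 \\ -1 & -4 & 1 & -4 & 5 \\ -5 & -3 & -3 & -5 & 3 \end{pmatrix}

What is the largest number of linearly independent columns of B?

Row reduce to echelon form.
R4 ← R4 + (1/4)·R1: [0, -5, 5/4, -3, 23/4]
R5 ← R5 + (5/4)·R1: [0, -8, -7/4, 0, 27/4]
R3 ← R3 + (6)·R2: [0, 0, -10, 4, 14]
R4 ← R4 + (5)·R2: [0, 0, -35/4, 2, 63/4]
R5 ← R5 + (8)·R2: [0, 0, -71/4, 8, 91/4]
R4 ← R4 − (7/8)·R3: [0, 0, 0, -3/2, 7/2]
R5 ← R5 − (71/40)·R3: [0, 0, 0, 9/10, -21/10]
R5 ← R5 + (3/5)·R4: [0, 0, 0, 0, 0]
Echelon form has 4 nonzero rows, so rank(B) = 4.
The rank gives the maximum number of linearly independent columns: 4.

4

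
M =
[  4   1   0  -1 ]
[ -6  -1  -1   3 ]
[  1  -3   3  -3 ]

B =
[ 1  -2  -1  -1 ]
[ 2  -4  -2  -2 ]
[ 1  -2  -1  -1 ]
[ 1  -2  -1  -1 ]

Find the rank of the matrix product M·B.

First compute MB:
[[  5, -10,  -5,  -5],
 [ -6,  12,   6,   6],
 [ -5,  10,   5,   5]]
Now row reduce the product.
R2 ← R2 + (6/5)·R1: [0, 0, 0, 0]
R3 ← R3 + R1: [0, 0, 0, 0]
1 nonzero row, so rank(MB) = 1.

1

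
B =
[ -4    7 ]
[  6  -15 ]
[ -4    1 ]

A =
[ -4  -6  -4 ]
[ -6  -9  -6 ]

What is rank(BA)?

1

First compute BA:
[[-26, -39, -26],
 [ 66,  99,  66],
 [ 10,  15,  10]]
Now row reduce the product.
R2 ← R2 + (33/13)·R1: [0, 0, 0]
R3 ← R3 + (5/13)·R1: [0, 0, 0]
1 nonzero row, so rank(BA) = 1.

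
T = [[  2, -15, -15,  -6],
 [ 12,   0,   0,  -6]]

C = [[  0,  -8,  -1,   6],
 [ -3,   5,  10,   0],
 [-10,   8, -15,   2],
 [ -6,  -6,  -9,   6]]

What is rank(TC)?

First compute TC:
[[231, -175, 127, -54],
 [ 36, -60,  42,  36]]
Now row reduce the product.
R2 ← R2 − (12/77)·R1: [0, -360/11, 1710/77, 3420/77]
2 nonzero rows, so rank(TC) = 2.

2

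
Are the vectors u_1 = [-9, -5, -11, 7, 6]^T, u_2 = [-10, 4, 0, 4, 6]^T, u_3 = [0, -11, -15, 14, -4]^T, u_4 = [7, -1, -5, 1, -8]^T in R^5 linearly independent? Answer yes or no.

yes

Form the matrix with these vectors as rows and row reduce.
R2 ← R2 − (10/9)·R1: [0, 86/9, 110/9, -34/9, -2/3]
R4 ← R4 + (7/9)·R1: [0, -44/9, -122/9, 58/9, -10/3]
R3 ← R3 + (99/86)·R2: [0, 0, -40/43, 415/43, -205/43]
R4 ← R4 + (22/43)·R2: [0, 0, -314/43, 194/43, -158/43]
R4 ← R4 − (157/20)·R3: [0, 0, 0, -285/4, 135/4]
4 nonzero rows, so the 4 vectors span a space of dimension 4.
Since 4 = 4, the vectors are linearly independent.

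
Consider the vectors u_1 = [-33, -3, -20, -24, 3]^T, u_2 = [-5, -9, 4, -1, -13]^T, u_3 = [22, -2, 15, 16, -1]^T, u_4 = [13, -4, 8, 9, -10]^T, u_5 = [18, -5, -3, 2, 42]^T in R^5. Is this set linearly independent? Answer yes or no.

yes

Form the matrix with these vectors as rows and row reduce.
R2 ← R2 − (5/33)·R1: [0, -94/11, 232/33, 29/11, -148/11]
R3 ← R3 + (2/3)·R1: [0, -4, 5/3, 0, 1]
R4 ← R4 + (13/33)·R1: [0, -57/11, 4/33, -5/11, -97/11]
R5 ← R5 + (6/11)·R1: [0, -73/11, -153/11, -122/11, 480/11]
R3 ← R3 − (22/47)·R2: [0, 0, -229/141, -58/47, 343/47]
R4 ← R4 − (57/94)·R2: [0, 0, -584/141, -193/94, -31/47]
R5 ← R5 − (73/94)·R2: [0, 0, -2731/141, -1235/94, 2542/47]
R4 ← R4 − (584/229)·R3: [0, 0, 0, 501/458, -4413/229]
R5 ← R5 − (2731/229)·R3: [0, 0, 0, 723/458, -7545/229]
R5 ← R5 − (241/167)·R4: [0, 0, 0, 0, -858/167]
5 nonzero rows, so the 5 vectors span a space of dimension 5.
Since 5 = 5, the vectors are linearly independent.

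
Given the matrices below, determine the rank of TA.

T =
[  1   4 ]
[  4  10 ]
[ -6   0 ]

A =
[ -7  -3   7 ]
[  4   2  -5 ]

First compute TA:
[[  9,   5, -13],
 [ 12,   8, -22],
 [ 42,  18, -42]]
Now row reduce the product.
R2 ← R2 − (4/3)·R1: [0, 4/3, -14/3]
R3 ← R3 − (14/3)·R1: [0, -16/3, 56/3]
R3 ← R3 + (4)·R2: [0, 0, 0]
2 nonzero rows, so rank(TA) = 2.

2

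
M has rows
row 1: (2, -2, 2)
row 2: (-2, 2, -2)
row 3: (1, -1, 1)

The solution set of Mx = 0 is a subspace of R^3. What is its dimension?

2

Row reduce to echelon form.
R2 ← R2 + R1: [0, 0, 0]
R3 ← R3 − (1/2)·R1: [0, 0, 0]
1 nonzero row, so rank(M) = 1.
M has 3 columns; by rank–nullity, nullity = 3 − 1 = 2.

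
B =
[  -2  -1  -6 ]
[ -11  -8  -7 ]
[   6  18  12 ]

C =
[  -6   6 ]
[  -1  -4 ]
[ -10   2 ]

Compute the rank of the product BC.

First compute BC:
[[ 73, -20],
 [144, -48],
 [-174, -12]]
Now row reduce the product.
R2 ← R2 − (144/73)·R1: [0, -624/73]
R3 ← R3 + (174/73)·R1: [0, -4356/73]
R3 ← R3 − (363/52)·R2: [0, 0]
2 nonzero rows, so rank(BC) = 2.

2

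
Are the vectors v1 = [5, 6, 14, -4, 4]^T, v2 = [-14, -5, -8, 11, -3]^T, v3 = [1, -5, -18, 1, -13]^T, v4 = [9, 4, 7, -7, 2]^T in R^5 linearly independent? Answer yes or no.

Form the matrix with these vectors as rows and row reduce.
R2 ← R2 + (14/5)·R1: [0, 59/5, 156/5, -1/5, 41/5]
R3 ← R3 − (1/5)·R1: [0, -31/5, -104/5, 9/5, -69/5]
R4 ← R4 − (9/5)·R1: [0, -34/5, -91/5, 1/5, -26/5]
R3 ← R3 + (31/59)·R2: [0, 0, -260/59, 100/59, -560/59]
R4 ← R4 + (34/59)·R2: [0, 0, -13/59, 5/59, -28/59]
R4 ← R4 − (1/20)·R3: [0, 0, 0, 0, 0]
3 nonzero rows, so the 4 vectors span a space of dimension 3.
Since 3 < 4, the vectors are linearly dependent.

no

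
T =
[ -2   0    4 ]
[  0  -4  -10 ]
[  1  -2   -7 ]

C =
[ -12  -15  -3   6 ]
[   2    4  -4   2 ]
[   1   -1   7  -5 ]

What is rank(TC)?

First compute TC:
[[ 28,  26,  34, -32],
 [-18,  -6, -54,  42],
 [-23, -16, -44,  37]]
Now row reduce the product.
R2 ← R2 + (9/14)·R1: [0, 75/7, -225/7, 150/7]
R3 ← R3 + (23/28)·R1: [0, 75/14, -225/14, 75/7]
R3 ← R3 − (1/2)·R2: [0, 0, 0, 0]
2 nonzero rows, so rank(TC) = 2.

2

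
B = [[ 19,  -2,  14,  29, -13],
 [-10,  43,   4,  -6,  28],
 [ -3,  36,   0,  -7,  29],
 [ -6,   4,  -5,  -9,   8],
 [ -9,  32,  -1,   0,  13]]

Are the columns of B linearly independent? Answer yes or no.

Row reduce B to echelon form.
R2 ← R2 + (10/19)·R1: [0, 797/19, 216/19, 176/19, 402/19]
R3 ← R3 + (3/19)·R1: [0, 678/19, 42/19, -46/19, 512/19]
R4 ← R4 + (6/19)·R1: [0, 64/19, -11/19, 3/19, 74/19]
R5 ← R5 + (9/19)·R1: [0, 590/19, 107/19, 261/19, 130/19]
R3 ← R3 − (678/797)·R2: [0, 0, -5946/797, -8210/797, 7132/797]
R4 ← R4 − (64/797)·R2: [0, 0, -1189/797, -467/797, 1750/797]
R5 ← R5 − (590/797)·R2: [0, 0, -2219/797, 5483/797, -7030/797]
R4 ← R4 − (1189/5946)·R3: [0, 0, 0, 4382/2973, 1208/2973]
R5 ← R5 − (2219/5946)·R3: [0, 0, 0, 31882/2973, -36152/2973]
R5 ← R5 − (15941/2191)·R4: [0, 0, 0, 0, -33120/2191]
5 pivots among 5 columns.
Every column is a pivot column, so the columns are linearly independent.

yes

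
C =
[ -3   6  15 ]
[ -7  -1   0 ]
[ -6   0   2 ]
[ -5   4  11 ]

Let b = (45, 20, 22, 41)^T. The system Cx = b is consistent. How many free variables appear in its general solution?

1

Row reduce the augmented matrix [C | b].
R2 ← R2 − (7/3)·R1: [0, -15, -35, -85]
R3 ← R3 − (2)·R1: [0, -12, -28, -68]
R4 ← R4 − (5/3)·R1: [0, -6, -14, -34]
R3 ← R3 − (4/5)·R2: [0, 0, 0, 0]
R4 ← R4 − (2/5)·R2: [0, 0, 0, 0]
The echelon form has 2 nonzero rows, and every pivot lies in the first 3 columns, so rank(C) = rank([C|b]) = 2.
The system is consistent.
Free variables = (unknowns) − (rank) = 3 − 2 = 1.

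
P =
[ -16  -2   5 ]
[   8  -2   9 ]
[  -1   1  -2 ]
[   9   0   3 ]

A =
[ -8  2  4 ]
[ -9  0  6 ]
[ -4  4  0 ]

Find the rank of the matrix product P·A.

2

First compute PA:
[[126, -12, -76],
 [-82,  52,  20],
 [  7, -10,   2],
 [-84,  30,  36]]
Now row reduce the product.
R2 ← R2 + (41/63)·R1: [0, 928/21, -1856/63]
R3 ← R3 − (1/18)·R1: [0, -28/3, 56/9]
R4 ← R4 + (2/3)·R1: [0, 22, -44/3]
R3 ← R3 + (49/232)·R2: [0, 0, 0]
R4 ← R4 − (231/464)·R2: [0, 0, 0]
2 nonzero rows, so rank(PA) = 2.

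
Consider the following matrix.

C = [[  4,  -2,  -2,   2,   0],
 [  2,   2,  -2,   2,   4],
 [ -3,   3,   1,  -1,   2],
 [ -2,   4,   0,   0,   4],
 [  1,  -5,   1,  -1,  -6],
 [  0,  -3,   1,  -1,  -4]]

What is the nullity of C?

Row reduce to echelon form.
R2 ← R2 − (1/2)·R1: [0, 3, -1, 1, 4]
R3 ← R3 + (3/4)·R1: [0, 3/2, -1/2, 1/2, 2]
R4 ← R4 + (1/2)·R1: [0, 3, -1, 1, 4]
R5 ← R5 − (1/4)·R1: [0, -9/2, 3/2, -3/2, -6]
R3 ← R3 − (1/2)·R2: [0, 0, 0, 0, 0]
R4 ← R4 − R2: [0, 0, 0, 0, 0]
R5 ← R5 + (3/2)·R2: [0, 0, 0, 0, 0]
R6 ← R6 + R2: [0, 0, 0, 0, 0]
2 nonzero rows, so rank(C) = 2.
C has 5 columns; by rank–nullity, nullity = 5 − 2 = 3.

3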